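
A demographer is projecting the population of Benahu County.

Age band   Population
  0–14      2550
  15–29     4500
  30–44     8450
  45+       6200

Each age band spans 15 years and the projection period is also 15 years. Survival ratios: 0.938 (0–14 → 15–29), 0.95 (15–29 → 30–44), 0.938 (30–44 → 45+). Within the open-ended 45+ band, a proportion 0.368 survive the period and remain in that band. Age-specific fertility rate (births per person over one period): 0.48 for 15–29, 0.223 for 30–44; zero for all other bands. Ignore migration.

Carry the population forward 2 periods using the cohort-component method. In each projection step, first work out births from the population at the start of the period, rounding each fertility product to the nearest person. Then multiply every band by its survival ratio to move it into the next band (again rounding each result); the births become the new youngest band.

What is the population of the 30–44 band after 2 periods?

2272

Let band 1 be 0–14 through band 4 = 45+.
[period 1]
Births: 4500 × 0.48 = 2160  |  8450 × 0.223 = 1884 → total 4044
Band 2: 2550 × 0.938 = 2392
Band 3: 4500 × 0.95 = 4275
Band 4: 8450 × 0.938 + 6200 × 0.368 = 7926 + 2282 = 10208
Population now: 0–14=4044, 15–29=2392, 30–44=4275, 45+=10208
[period 2]
Births: 2392 × 0.48 = 1148  |  4275 × 0.223 = 953 → total 2101
Band 2: 4044 × 0.938 = 3793
Band 3: 2392 × 0.95 = 2272
Band 4: 4275 × 0.938 + 10208 × 0.368 = 4010 + 3757 = 7767
Population now: 0–14=2101, 15–29=3793, 30–44=2272, 45+=7767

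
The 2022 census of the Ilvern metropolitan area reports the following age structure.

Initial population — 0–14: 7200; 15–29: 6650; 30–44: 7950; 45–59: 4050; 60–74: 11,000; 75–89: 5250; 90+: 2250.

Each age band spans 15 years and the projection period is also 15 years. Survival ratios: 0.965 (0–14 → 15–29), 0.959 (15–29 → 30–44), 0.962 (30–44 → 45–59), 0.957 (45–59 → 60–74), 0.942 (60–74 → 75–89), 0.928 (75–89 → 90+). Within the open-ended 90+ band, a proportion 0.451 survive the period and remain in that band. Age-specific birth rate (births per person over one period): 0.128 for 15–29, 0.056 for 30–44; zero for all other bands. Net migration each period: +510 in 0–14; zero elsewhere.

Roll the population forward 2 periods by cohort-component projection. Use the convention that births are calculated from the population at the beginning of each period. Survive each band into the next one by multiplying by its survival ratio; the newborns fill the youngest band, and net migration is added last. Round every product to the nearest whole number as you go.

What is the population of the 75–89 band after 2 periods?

3651

(Groups numbered youngest = 1 to oldest = 7.)
Period 1.
Births: 6650 × 0.128 = 851, 7950 × 0.056 = 445 → total 1296
Group 2: 7200 × 0.965 = 6948
Group 3: 6650 × 0.959 = 6377
Group 4: 7950 × 0.962 = 7648
Group 5: 4050 × 0.957 = 3876
Group 6: 11000 × 0.942 = 10362
Group 7: 5250 × 0.928 + 2250 × 0.451 = 4872 + 1015 = 5887
Net migration: Group 1 + 510 → 1806
End of period: [1806, 6948, 6377, 7648, 3876, 10362, 5887]
Period 2.
Births: 6948 × 0.128 = 889, 6377 × 0.056 = 357 → total 1246
Group 2: 1806 × 0.965 = 1743
Group 3: 6948 × 0.959 = 6663
Group 4: 6377 × 0.962 = 6135
Group 5: 7648 × 0.957 = 7319
Group 6: 3876 × 0.942 = 3651
Group 7: 10362 × 0.928 + 5887 × 0.451 = 9616 + 2655 = 12271
Net migration: Group 1 + 510 → 1756
End of period: [1756, 1743, 6663, 6135, 7319, 3651, 12271]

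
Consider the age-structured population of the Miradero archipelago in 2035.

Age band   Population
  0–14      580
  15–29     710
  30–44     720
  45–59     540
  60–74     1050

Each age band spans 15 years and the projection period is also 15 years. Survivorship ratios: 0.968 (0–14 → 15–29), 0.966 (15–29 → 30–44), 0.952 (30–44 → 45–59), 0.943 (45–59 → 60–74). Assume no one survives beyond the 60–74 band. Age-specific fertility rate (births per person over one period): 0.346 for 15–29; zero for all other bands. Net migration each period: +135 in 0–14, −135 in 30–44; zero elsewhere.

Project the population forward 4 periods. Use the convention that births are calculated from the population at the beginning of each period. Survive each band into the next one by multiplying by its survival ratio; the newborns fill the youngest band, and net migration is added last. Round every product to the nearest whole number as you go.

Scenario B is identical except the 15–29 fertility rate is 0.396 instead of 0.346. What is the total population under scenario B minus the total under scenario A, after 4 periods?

117

Period 1:
Births: 710 * 0.346 = 246
15–29: 580 * 0.968 = 561
30–44: 710 * 0.966 = 686
45–59: 720 * 0.952 = 685
60–74: 540 * 0.943 = 509
Net migration: 0–14 + 135 → 381; 30–44 − 135 → 551
Giving 381 / 561 / 551 / 685 / 509.
Period 2:
Births: 561 * 0.346 = 194
15–29: 381 * 0.968 = 369
30–44: 561 * 0.966 = 542
45–59: 551 * 0.952 = 525
60–74: 685 * 0.943 = 646
Net migration: 0–14 + 135 → 329; 30–44 − 135 → 407
Giving 329 / 369 / 407 / 525 / 646.
Period 3:
Births: 369 * 0.346 = 128
15–29: 329 * 0.968 = 318
30–44: 369 * 0.966 = 356
45–59: 407 * 0.952 = 387
60–74: 525 * 0.943 = 495
Net migration: 0–14 + 135 → 263; 30–44 − 135 → 221
Giving 263 / 318 / 221 / 387 / 495.
Period 4:
Births: 318 * 0.346 = 110
15–29: 263 * 0.968 = 255
30–44: 318 * 0.966 = 307
45–59: 221 * 0.952 = 210
60–74: 387 * 0.943 = 365
Net migration: 0–14 + 135 → 245; 30–44 − 135 → 172
Giving 245 / 255 / 172 / 210 / 365.
Scenario A total after 4 periods: 1247
Scenario B projection —
Period 1:
Births: 710 * 0.396 = 281
15–29: 580 * 0.968 = 561
30–44: 710 * 0.966 = 686
45–59: 720 * 0.952 = 685
60–74: 540 * 0.943 = 509
Net migration: 0–14 + 135 → 416; 30–44 − 135 → 551
Giving 416 / 561 / 551 / 685 / 509.
Period 2:
Births: 561 * 0.396 = 222
15–29: 416 * 0.968 = 403
30–44: 561 * 0.966 = 542
45–59: 551 * 0.952 = 525
60–74: 685 * 0.943 = 646
Net migration: 0–14 + 135 → 357; 30–44 − 135 → 407
Giving 357 / 403 / 407 / 525 / 646.
Period 3:
Births: 403 * 0.396 = 160
15–29: 357 * 0.968 = 346
30–44: 403 * 0.966 = 389
45–59: 407 * 0.952 = 387
60–74: 525 * 0.943 = 495
Net migration: 0–14 + 135 → 295; 30–44 − 135 → 254
Giving 295 / 346 / 254 / 387 / 495.
Period 4:
Births: 346 * 0.396 = 137
15–29: 295 * 0.968 = 286
30–44: 346 * 0.966 = 334
45–59: 254 * 0.952 = 242
60–74: 387 * 0.943 = 365
Net migration: 0–14 + 135 → 272; 30–44 − 135 → 199
Giving 272 / 286 / 199 / 242 / 365.
Scenario B total after 4 periods: 1364
Difference B − A = 1364 − 1247 = 117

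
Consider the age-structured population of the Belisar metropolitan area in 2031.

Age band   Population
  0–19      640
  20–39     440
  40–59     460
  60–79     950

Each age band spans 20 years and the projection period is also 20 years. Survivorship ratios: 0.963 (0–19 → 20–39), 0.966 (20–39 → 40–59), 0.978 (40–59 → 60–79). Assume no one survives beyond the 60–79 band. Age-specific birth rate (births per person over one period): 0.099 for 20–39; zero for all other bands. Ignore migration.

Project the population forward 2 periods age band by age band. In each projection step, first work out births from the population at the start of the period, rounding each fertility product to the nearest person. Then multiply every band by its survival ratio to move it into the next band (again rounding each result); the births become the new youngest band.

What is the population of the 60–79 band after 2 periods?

Let group 1 be 0–19 through group 4 = 60–79.
Period 1.
Births: 440 * 0.099 = 44
Group 2: 640 * 0.963 = 616
Group 3: 440 * 0.966 = 425
Group 4: 460 * 0.978 = 450
Population now: 0–19=44, 20–39=616, 40–59=425, 60–79=450
Period 2.
Births: 616 * 0.099 = 61
Group 2: 44 * 0.963 = 42
Group 3: 616 * 0.966 = 595
Group 4: 425 * 0.978 = 416
Population now: 0–19=61, 20–39=42, 40–59=595, 60–79=416

416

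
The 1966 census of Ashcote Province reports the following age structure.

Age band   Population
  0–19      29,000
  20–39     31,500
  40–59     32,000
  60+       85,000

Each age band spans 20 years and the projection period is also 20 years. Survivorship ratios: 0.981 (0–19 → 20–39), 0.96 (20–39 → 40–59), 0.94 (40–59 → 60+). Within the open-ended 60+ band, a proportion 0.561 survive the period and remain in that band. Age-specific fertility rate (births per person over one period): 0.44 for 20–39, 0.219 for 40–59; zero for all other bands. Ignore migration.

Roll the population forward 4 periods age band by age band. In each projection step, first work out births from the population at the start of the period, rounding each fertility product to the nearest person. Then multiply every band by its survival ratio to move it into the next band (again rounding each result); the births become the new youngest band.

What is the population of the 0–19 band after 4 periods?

After projecting period 1:
Births: 31500 × 0.44 = 13860 ; 32000 × 0.219 = 7008 — total 20868
20–39: 29000 × 0.981 = 28449
40–59: 31500 × 0.96 = 30240
60+: 32000 × 0.94 + 85000 × 0.561 = 30080 + 47685 = 77765
Giving 20868 / 28449 / 30240 / 77765.
After projecting period 2:
Births: 28449 × 0.44 = 12518 ; 30240 × 0.219 = 6623 — total 19141
20–39: 20868 × 0.981 = 20472
40–59: 28449 × 0.96 = 27311
60+: 30240 × 0.94 + 77765 × 0.561 = 28426 + 43626 = 72052
Giving 19141 / 20472 / 27311 / 72052.
After projecting period 3:
Births: 20472 × 0.44 = 9008 ; 27311 × 0.219 = 5981 — total 14989
20–39: 19141 × 0.981 = 18777
40–59: 20472 × 0.96 = 19653
60+: 27311 × 0.94 + 72052 × 0.561 = 25672 + 40421 = 66093
Giving 14989 / 18777 / 19653 / 66093.
After projecting period 4:
Births: 18777 × 0.44 = 8262 ; 19653 × 0.219 = 4304 — total 12566
20–39: 14989 × 0.981 = 14704
40–59: 18777 × 0.96 = 18026
60+: 19653 × 0.94 + 66093 × 0.561 = 18474 + 37078 = 55552
Giving 12566 / 14704 / 18026 / 55552.

12566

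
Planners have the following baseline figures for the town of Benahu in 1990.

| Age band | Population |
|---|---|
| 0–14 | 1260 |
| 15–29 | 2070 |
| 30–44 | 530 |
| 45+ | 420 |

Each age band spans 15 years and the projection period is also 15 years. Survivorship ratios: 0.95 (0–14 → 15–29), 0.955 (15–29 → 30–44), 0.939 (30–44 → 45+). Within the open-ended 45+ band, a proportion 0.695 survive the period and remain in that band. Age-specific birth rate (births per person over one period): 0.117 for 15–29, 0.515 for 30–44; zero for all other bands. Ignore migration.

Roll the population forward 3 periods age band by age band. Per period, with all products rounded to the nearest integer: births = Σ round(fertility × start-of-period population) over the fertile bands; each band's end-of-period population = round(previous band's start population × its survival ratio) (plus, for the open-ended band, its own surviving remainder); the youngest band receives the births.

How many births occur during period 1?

515

Call the bands 1 to 4, youngest first.
After projecting period 1:
Births: 2070 × 0.117 = 242 ; 530 × 0.515 = 273 ⇒ total 515
Band 2: 1260 × 0.95 = 1197
Band 3: 2070 × 0.955 = 1977
Band 4: 530 × 0.939 + 420 × 0.695 = 498 + 292 = 790
Population now: 0–14=515, 15–29=1197, 30–44=1977, 45+=790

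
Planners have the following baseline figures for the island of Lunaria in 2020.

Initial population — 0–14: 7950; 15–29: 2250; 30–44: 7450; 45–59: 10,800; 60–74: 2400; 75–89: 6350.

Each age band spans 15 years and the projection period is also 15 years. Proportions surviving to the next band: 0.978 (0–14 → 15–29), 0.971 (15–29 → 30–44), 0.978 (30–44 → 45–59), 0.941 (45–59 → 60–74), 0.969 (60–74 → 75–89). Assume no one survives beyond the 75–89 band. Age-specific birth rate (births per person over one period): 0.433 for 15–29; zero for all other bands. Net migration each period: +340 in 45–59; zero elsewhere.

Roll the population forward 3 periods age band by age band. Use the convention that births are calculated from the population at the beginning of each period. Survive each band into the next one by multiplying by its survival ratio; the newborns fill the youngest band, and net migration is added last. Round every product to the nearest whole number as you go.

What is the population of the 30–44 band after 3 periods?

Call the bands 1 to 6, youngest first.
— Period 1 —
Births: 2250 × 0.433 = 974
Band 2: 7950 × 0.978 = 7775
Band 3: 2250 × 0.971 = 2185
Band 4: 7450 × 0.978 = 7286
Band 5: 10800 × 0.941 = 10163
Band 6: 2400 × 0.969 = 2326
Net migration: Band 4 + 340 → 7626
Population now: 0–14=974, 15–29=7775, 30–44=2185, 45–59=7626, 60–74=10163, 75–89=2326
— Period 2 —
Births: 7775 × 0.433 = 3367
Band 2: 974 × 0.978 = 953
Band 3: 7775 × 0.971 = 7550
Band 4: 2185 × 0.978 = 2137
Band 5: 7626 × 0.941 = 7176
Band 6: 10163 × 0.969 = 9848
Net migration: Band 4 + 340 → 2477
Population now: 0–14=3367, 15–29=953, 30–44=7550, 45–59=2477, 60–74=7176, 75–89=9848
— Period 3 —
Births: 953 × 0.433 = 413
Band 2: 3367 × 0.978 = 3293
Band 3: 953 × 0.971 = 925
Band 4: 7550 × 0.978 = 7384
Band 5: 2477 × 0.941 = 2331
Band 6: 7176 × 0.969 = 6954
Net migration: Band 4 + 340 → 7724
Population now: 0–14=413, 15–29=3293, 30–44=925, 45–59=7724, 60–74=2331, 75–89=6954

925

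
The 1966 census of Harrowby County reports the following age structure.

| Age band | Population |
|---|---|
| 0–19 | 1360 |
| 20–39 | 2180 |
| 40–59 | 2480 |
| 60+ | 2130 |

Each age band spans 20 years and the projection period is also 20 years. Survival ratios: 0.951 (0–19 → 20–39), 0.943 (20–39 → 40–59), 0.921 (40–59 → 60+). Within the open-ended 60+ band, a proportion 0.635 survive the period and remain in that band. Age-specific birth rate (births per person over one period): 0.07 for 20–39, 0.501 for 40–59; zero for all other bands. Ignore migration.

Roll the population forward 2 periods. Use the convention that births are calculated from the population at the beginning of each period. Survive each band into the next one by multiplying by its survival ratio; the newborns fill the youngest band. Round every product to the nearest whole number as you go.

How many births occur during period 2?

(Bands numbered youngest = 1 to oldest = 4.)
— Period 1 —
Births: 2180 * 0.07 = 153  |  2480 * 0.501 = 1242 — total 1395
Band 2: 1360 * 0.951 = 1293
Band 3: 2180 * 0.943 = 2056
Band 4: 2480 * 0.921 + 2130 * 0.635 = 2284 + 1353 = 3637
Giving 1395 / 1293 / 2056 / 3637.
— Period 2 —
Births: 1293 * 0.07 = 91  |  2056 * 0.501 = 1030 — total 1121
Band 2: 1395 * 0.951 = 1327
Band 3: 1293 * 0.943 = 1219
Band 4: 2056 * 0.921 + 3637 * 0.635 = 1894 + 2309 = 4203
Giving 1121 / 1327 / 1219 / 4203.

1121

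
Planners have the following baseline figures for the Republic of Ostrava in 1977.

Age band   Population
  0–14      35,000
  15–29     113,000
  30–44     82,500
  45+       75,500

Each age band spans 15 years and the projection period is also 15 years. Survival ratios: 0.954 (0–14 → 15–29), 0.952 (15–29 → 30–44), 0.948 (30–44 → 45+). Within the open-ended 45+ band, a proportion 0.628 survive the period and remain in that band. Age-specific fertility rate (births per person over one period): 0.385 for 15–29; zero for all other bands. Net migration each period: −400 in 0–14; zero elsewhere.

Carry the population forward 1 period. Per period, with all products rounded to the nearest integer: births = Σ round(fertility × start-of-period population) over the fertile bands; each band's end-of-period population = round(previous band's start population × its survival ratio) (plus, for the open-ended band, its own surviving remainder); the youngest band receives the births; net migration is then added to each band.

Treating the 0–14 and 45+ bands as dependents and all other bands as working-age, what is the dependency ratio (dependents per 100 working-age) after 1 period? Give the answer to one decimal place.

After projecting period 1:
Births: 113000 × 0.385 = 43505
15–29: 35000 × 0.954 = 33390
30–44: 113000 × 0.952 = 107576
45+: 82500 × 0.948 + 75500 × 0.628 = 78210 + 47414 = 125624
Net migration: 0–14 − 400 → 43105
End of period: [43105, 33390, 107576, 125624]
Dependents (band 0–14 + band 45+) = 43105 + 125624 = 168729; working-age = 140966; ratio = 168729/140966 × 100 = 119.7

119.7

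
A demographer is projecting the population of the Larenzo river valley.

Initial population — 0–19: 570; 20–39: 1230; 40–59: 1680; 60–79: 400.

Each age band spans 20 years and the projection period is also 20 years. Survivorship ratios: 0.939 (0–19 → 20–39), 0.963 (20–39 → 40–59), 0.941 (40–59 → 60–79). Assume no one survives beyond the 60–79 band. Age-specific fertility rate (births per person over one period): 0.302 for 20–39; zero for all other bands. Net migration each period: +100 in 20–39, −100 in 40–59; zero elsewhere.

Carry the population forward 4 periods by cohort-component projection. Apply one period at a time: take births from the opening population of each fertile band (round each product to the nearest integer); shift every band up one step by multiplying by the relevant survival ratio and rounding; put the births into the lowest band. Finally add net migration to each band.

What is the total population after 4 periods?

793

(Groups numbered youngest = 1 to oldest = 4.)
Period 1:
Births: 1230 * 0.302 = 371
Group 2: 570 * 0.939 = 535
Group 3: 1230 * 0.963 = 1184
Group 4: 1680 * 0.941 = 1581
Net migration: Group 2 + 100 → 635; Group 3 − 100 → 1084
Population now: 0–19=371, 20–39=635, 40–59=1084, 60–79=1581
Period 2:
Births: 635 * 0.302 = 192
Group 2: 371 * 0.939 = 348
Group 3: 635 * 0.963 = 612
Group 4: 1084 * 0.941 = 1020
Net migration: Group 2 + 100 → 448; Group 3 − 100 → 512
Population now: 0–19=192, 20–39=448, 40–59=512, 60–79=1020
Period 3:
Births: 448 * 0.302 = 135
Group 2: 192 * 0.939 = 180
Group 3: 448 * 0.963 = 431
Group 4: 512 * 0.941 = 482
Net migration: Group 2 + 100 → 280; Group 3 − 100 → 331
Population now: 0–19=135, 20–39=280, 40–59=331, 60–79=482
Period 4:
Births: 280 * 0.302 = 85
Group 2: 135 * 0.939 = 127
Group 3: 280 * 0.963 = 270
Group 4: 331 * 0.941 = 311
Net migration: Group 2 + 100 → 227; Group 3 − 100 → 170
Population now: 0–19=85, 20–39=227, 40–59=170, 60–79=311
Total after period 4: 85 + 227 + 170 + 311 = 793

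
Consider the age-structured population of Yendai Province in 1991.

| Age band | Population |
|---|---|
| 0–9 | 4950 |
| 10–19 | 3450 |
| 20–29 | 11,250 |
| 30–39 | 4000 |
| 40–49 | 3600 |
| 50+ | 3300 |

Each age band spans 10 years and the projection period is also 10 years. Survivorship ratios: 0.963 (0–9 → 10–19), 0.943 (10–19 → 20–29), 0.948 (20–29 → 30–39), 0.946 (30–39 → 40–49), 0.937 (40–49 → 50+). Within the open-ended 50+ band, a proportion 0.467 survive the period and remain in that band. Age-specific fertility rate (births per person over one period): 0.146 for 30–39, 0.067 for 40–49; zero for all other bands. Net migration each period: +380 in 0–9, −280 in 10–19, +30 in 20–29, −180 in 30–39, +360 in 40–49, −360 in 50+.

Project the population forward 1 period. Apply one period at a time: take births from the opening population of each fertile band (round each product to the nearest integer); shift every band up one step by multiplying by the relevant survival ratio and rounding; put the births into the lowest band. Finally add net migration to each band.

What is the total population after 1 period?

28158

Period 1:
Births: 4000 × 0.146 = 584, 3600 × 0.067 = 241 → total 825
10–19: 4950 × 0.963 = 4767
20–29: 3450 × 0.943 = 3253
30–39: 11250 × 0.948 = 10665
40–49: 4000 × 0.946 = 3784
50+: 3600 × 0.937 + 3300 × 0.467 = 3373 + 1541 = 4914
Net migration: 0–9 + 380 → 1205; 10–19 − 280 → 4487; 20–29 + 30 → 3283; 30–39 − 180 → 10485; 40–49 + 360 → 4144; 50+ − 360 → 4554
→ [1205, 4487, 3283, 10485, 4144, 4554]
Total after period 1: 1205 + 4487 + 3283 + 10485 + 4144 + 4554 = 28158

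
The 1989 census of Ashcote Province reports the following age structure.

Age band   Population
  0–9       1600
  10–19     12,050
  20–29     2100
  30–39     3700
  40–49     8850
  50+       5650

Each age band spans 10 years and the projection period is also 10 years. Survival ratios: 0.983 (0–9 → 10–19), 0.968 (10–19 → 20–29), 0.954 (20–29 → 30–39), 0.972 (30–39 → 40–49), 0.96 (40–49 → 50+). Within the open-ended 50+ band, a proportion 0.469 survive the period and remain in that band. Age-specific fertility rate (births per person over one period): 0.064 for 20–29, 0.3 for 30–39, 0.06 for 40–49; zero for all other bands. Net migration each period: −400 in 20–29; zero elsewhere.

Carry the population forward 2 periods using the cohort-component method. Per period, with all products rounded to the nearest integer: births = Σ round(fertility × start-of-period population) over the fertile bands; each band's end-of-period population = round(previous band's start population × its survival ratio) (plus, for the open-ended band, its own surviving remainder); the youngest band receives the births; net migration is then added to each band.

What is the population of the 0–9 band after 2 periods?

Period 1.
Births: 2100 * 0.064 = 134  |  3700 * 0.3 = 1110  |  8850 * 0.06 = 531 → 1775
10–19: 1600 * 0.983 = 1573
20–29: 12050 * 0.968 = 11664
30–39: 2100 * 0.954 = 2003
40–49: 3700 * 0.972 = 3596
50+: 8850 * 0.96 + 5650 * 0.469 = 8496 + 2650 = 11146
Net migration: 20–29 − 400 → 11264
Population now: 0–9=1775, 10–19=1573, 20–29=11264, 30–39=2003, 40–49=3596, 50+=11146
Period 2.
Births: 11264 * 0.064 = 721  |  2003 * 0.3 = 601  |  3596 * 0.06 = 216 → 1538
10–19: 1775 * 0.983 = 1745
20–29: 1573 * 0.968 = 1523
30–39: 11264 * 0.954 = 10746
40–49: 2003 * 0.972 = 1947
50+: 3596 * 0.96 + 11146 * 0.469 = 3452 + 5227 = 8679
Net migration: 20–29 − 400 → 1123
Population now: 0–9=1538, 10–19=1745, 20–29=1123, 30–39=10746, 40–49=1947, 50+=8679

1538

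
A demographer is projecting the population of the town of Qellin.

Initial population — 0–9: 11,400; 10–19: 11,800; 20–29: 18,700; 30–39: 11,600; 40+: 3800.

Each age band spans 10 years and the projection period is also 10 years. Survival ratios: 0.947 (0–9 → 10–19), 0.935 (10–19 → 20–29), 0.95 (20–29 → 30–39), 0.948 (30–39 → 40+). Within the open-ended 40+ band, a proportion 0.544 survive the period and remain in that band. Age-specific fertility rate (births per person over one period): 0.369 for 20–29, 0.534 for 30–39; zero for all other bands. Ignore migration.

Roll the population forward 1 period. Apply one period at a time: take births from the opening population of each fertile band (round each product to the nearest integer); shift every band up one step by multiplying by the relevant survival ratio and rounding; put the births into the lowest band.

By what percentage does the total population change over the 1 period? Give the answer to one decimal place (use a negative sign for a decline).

14.8

Call the bands 1 to 5, youngest first.
[period 1]
Births: 18700 * 0.369 = 6900 ; 11600 * 0.534 = 6194 → 13094
Band 2: 11400 * 0.947 = 10796
Band 3: 11800 * 0.935 = 11033
Band 4: 18700 * 0.95 = 17765
Band 5: 11600 * 0.948 + 3800 * 0.544 = 10997 + 2067 = 13064
End of period: [13094, 10796, 11033, 17765, 13064]
Total: 57300 → 65752; change = 8452; percentage change = 14.8%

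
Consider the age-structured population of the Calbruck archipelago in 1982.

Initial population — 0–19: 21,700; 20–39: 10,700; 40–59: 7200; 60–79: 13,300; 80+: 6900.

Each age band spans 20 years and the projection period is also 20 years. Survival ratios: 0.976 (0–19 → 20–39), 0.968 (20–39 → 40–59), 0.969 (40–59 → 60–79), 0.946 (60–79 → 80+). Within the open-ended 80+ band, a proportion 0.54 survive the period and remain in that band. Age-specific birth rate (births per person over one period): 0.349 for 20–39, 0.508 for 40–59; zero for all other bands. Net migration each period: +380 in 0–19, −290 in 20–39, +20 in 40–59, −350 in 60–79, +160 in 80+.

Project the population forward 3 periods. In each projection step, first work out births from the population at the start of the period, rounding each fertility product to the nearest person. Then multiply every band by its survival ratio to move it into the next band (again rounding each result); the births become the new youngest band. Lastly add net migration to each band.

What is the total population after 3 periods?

69511

Let band 1 be 0–19 through band 5 = 80+.
Period 1.
Births: 10700 × 0.349 = 3734 ; 7200 × 0.508 = 3658 — total 7392
Band 2: 21700 × 0.976 = 21179
Band 3: 10700 × 0.968 = 10358
Band 4: 7200 × 0.969 = 6977
Band 5: 13300 × 0.946 + 6900 × 0.54 = 12582 + 3726 = 16308
Net migration: Band 1 + 380 → 7772; Band 2 − 290 → 20889; Band 3 + 20 → 10378; Band 4 − 350 → 6627; Band 5 + 160 → 16468
Population now: 0–19=7772, 20–39=20889, 40–59=10378, 60–79=6627, 80+=16468
Period 2.
Births: 20889 × 0.349 = 7290 ; 10378 × 0.508 = 5272 — total 12562
Band 2: 7772 × 0.976 = 7585
Band 3: 20889 × 0.968 = 20221
Band 4: 10378 × 0.969 = 10056
Band 5: 6627 × 0.946 + 16468 × 0.54 = 6269 + 8893 = 15162
Net migration: Band 1 + 380 → 12942; Band 2 − 290 → 7295; Band 3 + 20 → 20241; Band 4 − 350 → 9706; Band 5 + 160 → 15322
Population now: 0–19=12942, 20–39=7295, 40–59=20241, 60–79=9706, 80+=15322
Period 3.
Births: 7295 × 0.349 = 2546 ; 20241 × 0.508 = 10282 — total 12828
Band 2: 12942 × 0.976 = 12631
Band 3: 7295 × 0.968 = 7062
Band 4: 20241 × 0.969 = 19614
Band 5: 9706 × 0.946 + 15322 × 0.54 = 9182 + 8274 = 17456
Net migration: Band 1 + 380 → 13208; Band 2 − 290 → 12341; Band 3 + 20 → 7082; Band 4 − 350 → 19264; Band 5 + 160 → 17616
Population now: 0–19=13208, 20–39=12341, 40–59=7082, 60–79=19264, 80+=17616
Total after period 3: 13208 + 12341 + 7082 + 19264 + 17616 = 69511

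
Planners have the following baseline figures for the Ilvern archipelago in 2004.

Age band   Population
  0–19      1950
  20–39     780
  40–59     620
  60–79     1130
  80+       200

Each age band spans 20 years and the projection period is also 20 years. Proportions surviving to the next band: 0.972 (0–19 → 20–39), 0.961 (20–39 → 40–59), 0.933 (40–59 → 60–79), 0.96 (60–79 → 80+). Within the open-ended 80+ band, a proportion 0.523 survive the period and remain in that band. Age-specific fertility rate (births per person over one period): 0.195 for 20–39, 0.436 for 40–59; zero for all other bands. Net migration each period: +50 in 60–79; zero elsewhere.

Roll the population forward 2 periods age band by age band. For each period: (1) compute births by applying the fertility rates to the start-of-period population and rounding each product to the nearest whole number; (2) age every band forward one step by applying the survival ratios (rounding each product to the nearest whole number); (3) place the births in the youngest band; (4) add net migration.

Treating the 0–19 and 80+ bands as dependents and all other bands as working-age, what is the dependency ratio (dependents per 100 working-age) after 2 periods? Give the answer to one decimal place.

64.5

Let group 1 be 0–19 through group 5 = 80+.
Period 1.
Births: 780 * 0.195 = 152 ; 620 * 0.436 = 270 → 422
Group 2: 1950 * 0.972 = 1895
Group 3: 780 * 0.961 = 750
Group 4: 620 * 0.933 = 578
Group 5: 1130 * 0.96 + 200 * 0.523 = 1085 + 105 = 1190
Net migration: Group 4 + 50 → 628
→ [422, 1895, 750, 628, 1190]
Period 2.
Births: 1895 * 0.195 = 370 ; 750 * 0.436 = 327 → 697
Group 2: 422 * 0.972 = 410
Group 3: 1895 * 0.961 = 1821
Group 4: 750 * 0.933 = 700
Group 5: 628 * 0.96 + 1190 * 0.523 = 603 + 622 = 1225
Net migration: Group 4 + 50 → 750
→ [697, 410, 1821, 750, 1225]
Dependents (band 0–19 + band 80+) = 697 + 1225 = 1922; working-age = 2981; ratio = 1922/2981 × 100 = 64.5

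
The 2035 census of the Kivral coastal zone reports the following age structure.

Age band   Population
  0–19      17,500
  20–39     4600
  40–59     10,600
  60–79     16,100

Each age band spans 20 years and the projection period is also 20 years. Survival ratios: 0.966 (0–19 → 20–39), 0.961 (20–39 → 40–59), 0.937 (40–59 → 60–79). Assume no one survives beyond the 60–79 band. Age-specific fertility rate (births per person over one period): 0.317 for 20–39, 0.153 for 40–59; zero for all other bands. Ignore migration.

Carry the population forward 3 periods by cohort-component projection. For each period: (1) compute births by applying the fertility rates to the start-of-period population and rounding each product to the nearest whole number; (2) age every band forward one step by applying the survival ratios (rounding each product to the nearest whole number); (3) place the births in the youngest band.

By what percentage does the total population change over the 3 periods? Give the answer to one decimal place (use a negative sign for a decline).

Let band 1 be 0–19 through band 4 = 60–79.
[period 1]
Births: 4600 × 0.317 = 1458  |  10600 × 0.153 = 1622 → total 3080
Band 2: 17500 × 0.966 = 16905
Band 3: 4600 × 0.961 = 4421
Band 4: 10600 × 0.937 = 9932
Population now: 0–19=3080, 20–39=16905, 40–59=4421, 60–79=9932
[period 2]
Births: 16905 × 0.317 = 5359  |  4421 × 0.153 = 676 → total 6035
Band 2: 3080 × 0.966 = 2975
Band 3: 16905 × 0.961 = 16246
Band 4: 4421 × 0.937 = 4142
Population now: 0–19=6035, 20–39=2975, 40–59=16246, 60–79=4142
[period 3]
Births: 2975 × 0.317 = 943  |  16246 × 0.153 = 2486 → total 3429
Band 2: 6035 × 0.966 = 5830
Band 3: 2975 × 0.961 = 2859
Band 4: 16246 × 0.937 = 15223
Population now: 0–19=3429, 20–39=5830, 40–59=2859, 60–79=15223
Total: 48800 → 27341; change = -21459; percentage change = -44.0%

-44.0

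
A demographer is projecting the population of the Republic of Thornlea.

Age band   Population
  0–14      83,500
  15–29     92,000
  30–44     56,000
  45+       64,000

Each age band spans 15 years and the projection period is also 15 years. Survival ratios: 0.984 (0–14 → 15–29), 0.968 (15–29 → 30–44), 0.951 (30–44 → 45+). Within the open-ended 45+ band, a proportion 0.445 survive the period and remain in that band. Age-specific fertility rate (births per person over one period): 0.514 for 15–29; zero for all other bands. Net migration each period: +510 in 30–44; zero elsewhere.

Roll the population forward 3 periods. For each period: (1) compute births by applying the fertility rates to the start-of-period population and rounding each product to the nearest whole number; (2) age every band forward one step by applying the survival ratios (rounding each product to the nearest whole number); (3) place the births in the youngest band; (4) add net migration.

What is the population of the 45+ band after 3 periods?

Call the bands 1 to 4, youngest first.
Period 1.
Births: 92000 × 0.514 = 47288
Band 2: 83500 × 0.984 = 82164
Band 3: 92000 × 0.968 = 89056
Band 4: 56000 × 0.951 + 64000 × 0.445 = 53256 + 28480 = 81736
Net migration: Band 3 + 510 → 89566
→ [47288, 82164, 89566, 81736]
Period 2.
Births: 82164 × 0.514 = 42232
Band 2: 47288 × 0.984 = 46531
Band 3: 82164 × 0.968 = 79535
Band 4: 89566 × 0.951 + 81736 × 0.445 = 85177 + 36373 = 121550
Net migration: Band 3 + 510 → 80045
→ [42232, 46531, 80045, 121550]
Period 3.
Births: 46531 × 0.514 = 23917
Band 2: 42232 × 0.984 = 41556
Band 3: 46531 × 0.968 = 45042
Band 4: 80045 × 0.951 + 121550 × 0.445 = 76123 + 54090 = 130213
Net migration: Band 3 + 510 → 45552
→ [23917, 41556, 45552, 130213]

130213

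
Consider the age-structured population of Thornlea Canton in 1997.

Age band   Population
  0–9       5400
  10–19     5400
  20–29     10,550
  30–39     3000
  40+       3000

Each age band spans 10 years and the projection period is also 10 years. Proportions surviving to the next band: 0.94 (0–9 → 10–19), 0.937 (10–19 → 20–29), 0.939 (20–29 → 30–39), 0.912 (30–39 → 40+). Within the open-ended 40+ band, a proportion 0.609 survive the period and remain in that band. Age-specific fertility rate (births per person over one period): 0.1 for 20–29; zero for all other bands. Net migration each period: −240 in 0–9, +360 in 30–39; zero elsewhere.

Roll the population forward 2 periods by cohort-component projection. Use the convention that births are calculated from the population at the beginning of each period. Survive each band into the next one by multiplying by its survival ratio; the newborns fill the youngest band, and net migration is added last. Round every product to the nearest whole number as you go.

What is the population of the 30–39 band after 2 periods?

Let band 1 be 0–9 through band 5 = 40+.
— Period 1 —
Births: 10550 × 0.1 = 1055
Band 2: 5400 × 0.94 = 5076
Band 3: 5400 × 0.937 = 5060
Band 4: 10550 × 0.939 = 9906
Band 5: 3000 × 0.912 + 3000 × 0.609 = 2736 + 1827 = 4563
Net migration: Band 1 − 240 → 815; Band 4 + 360 → 10266
→ [815, 5076, 5060, 10266, 4563]
— Period 2 —
Births: 5060 × 0.1 = 506
Band 2: 815 × 0.94 = 766
Band 3: 5076 × 0.937 = 4756
Band 4: 5060 × 0.939 = 4751
Band 5: 10266 × 0.912 + 4563 × 0.609 = 9363 + 2779 = 12142
Net migration: Band 1 − 240 → 266; Band 4 + 360 → 5111
→ [266, 766, 4756, 5111, 12142]

5111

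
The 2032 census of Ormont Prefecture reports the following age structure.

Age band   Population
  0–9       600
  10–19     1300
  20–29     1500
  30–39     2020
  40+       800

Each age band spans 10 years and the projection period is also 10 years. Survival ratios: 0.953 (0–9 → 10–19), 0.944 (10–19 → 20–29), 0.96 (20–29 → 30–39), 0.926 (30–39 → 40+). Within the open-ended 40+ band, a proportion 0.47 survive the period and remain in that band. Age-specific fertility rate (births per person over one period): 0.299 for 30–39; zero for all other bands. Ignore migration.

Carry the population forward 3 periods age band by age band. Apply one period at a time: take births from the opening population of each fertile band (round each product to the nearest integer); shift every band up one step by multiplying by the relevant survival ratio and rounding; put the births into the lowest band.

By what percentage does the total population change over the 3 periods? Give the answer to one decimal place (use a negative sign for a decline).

-35.1

Call the groups 1 to 5, youngest first.
[period 1]
Births: 2020 * 0.299 = 604
Group 2: 600 * 0.953 = 572
Group 3: 1300 * 0.944 = 1227
Group 4: 1500 * 0.96 = 1440
Group 5: 2020 * 0.926 + 800 * 0.47 = 1871 + 376 = 2247
End of period: [604, 572, 1227, 1440, 2247]
[period 2]
Births: 1440 * 0.299 = 431
Group 2: 604 * 0.953 = 576
Group 3: 572 * 0.944 = 540
Group 4: 1227 * 0.96 = 1178
Group 5: 1440 * 0.926 + 2247 * 0.47 = 1333 + 1056 = 2389
End of period: [431, 576, 540, 1178, 2389]
[period 3]
Births: 1178 * 0.299 = 352
Group 2: 431 * 0.953 = 411
Group 3: 576 * 0.944 = 544
Group 4: 540 * 0.96 = 518
Group 5: 1178 * 0.926 + 2389 * 0.47 = 1091 + 1123 = 2214
End of period: [352, 411, 544, 518, 2214]
Total: 6220 → 4039; change = -2181; percentage change = -35.1%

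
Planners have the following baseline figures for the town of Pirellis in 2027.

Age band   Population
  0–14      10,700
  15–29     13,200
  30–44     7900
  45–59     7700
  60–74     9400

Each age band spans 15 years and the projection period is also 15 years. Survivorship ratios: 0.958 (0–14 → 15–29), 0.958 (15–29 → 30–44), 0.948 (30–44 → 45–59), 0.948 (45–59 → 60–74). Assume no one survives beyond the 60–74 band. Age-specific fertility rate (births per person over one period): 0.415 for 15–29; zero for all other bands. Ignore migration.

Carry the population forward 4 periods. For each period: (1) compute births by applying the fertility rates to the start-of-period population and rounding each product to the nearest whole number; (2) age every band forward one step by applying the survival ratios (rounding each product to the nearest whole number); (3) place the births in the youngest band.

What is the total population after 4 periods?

After projecting period 1:
Births: 13200 × 0.415 = 5478
15–29: 10700 × 0.958 = 10251
30–44: 13200 × 0.958 = 12646
45–59: 7900 × 0.948 = 7489
60–74: 7700 × 0.948 = 7300
End of period: [5478, 10251, 12646, 7489, 7300]
After projecting period 2:
Births: 10251 × 0.415 = 4254
15–29: 5478 × 0.958 = 5248
30–44: 10251 × 0.958 = 9820
45–59: 12646 × 0.948 = 11988
60–74: 7489 × 0.948 = 7100
End of period: [4254, 5248, 9820, 11988, 7100]
After projecting period 3:
Births: 5248 × 0.415 = 2178
15–29: 4254 × 0.958 = 4075
30–44: 5248 × 0.958 = 5028
45–59: 9820 × 0.948 = 9309
60–74: 11988 × 0.948 = 11365
End of period: [2178, 4075, 5028, 9309, 11365]
After projecting period 4:
Births: 4075 × 0.415 = 1691
15–29: 2178 × 0.958 = 2087
30–44: 4075 × 0.958 = 3904
45–59: 5028 × 0.948 = 4767
60–74: 9309 × 0.948 = 8825
End of period: [1691, 2087, 3904, 4767, 8825]
Total after period 4: 1691 + 2087 + 3904 + 4767 + 8825 = 21274

21274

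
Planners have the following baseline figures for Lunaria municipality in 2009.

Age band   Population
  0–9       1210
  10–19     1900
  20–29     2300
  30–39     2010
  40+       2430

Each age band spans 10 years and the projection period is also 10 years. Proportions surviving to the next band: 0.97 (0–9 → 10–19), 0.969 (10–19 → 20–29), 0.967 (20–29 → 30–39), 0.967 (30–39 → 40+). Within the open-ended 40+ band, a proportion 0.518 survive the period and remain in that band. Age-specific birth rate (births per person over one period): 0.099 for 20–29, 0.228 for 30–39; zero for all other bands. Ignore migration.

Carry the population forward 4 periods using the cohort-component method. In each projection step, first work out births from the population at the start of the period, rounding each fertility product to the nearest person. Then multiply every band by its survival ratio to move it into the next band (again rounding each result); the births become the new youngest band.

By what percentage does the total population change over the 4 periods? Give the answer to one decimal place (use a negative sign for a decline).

After projecting period 1:
Births: 2300 × 0.099 = 228, 2010 × 0.228 = 458 → total 686
10–19: 1210 × 0.97 = 1174
20–29: 1900 × 0.969 = 1841
30–39: 2300 × 0.967 = 2224
40+: 2010 × 0.967 + 2430 × 0.518 = 1944 + 1259 = 3203
→ [686, 1174, 1841, 2224, 3203]
After projecting period 2:
Births: 1841 × 0.099 = 182, 2224 × 0.228 = 507 → total 689
10–19: 686 × 0.97 = 665
20–29: 1174 × 0.969 = 1138
30–39: 1841 × 0.967 = 1780
40+: 2224 × 0.967 + 3203 × 0.518 = 2151 + 1659 = 3810
→ [689, 665, 1138, 1780, 3810]
After projecting period 3:
Births: 1138 × 0.099 = 113, 1780 × 0.228 = 406 → total 519
10–19: 689 × 0.97 = 668
20–29: 665 × 0.969 = 644
30–39: 1138 × 0.967 = 1100
40+: 1780 × 0.967 + 3810 × 0.518 = 1721 + 1974 = 3695
→ [519, 668, 644, 1100, 3695]
After projecting period 4:
Births: 644 × 0.099 = 64, 1100 × 0.228 = 251 → total 315
10–19: 519 × 0.97 = 503
20–29: 668 × 0.969 = 647
30–39: 644 × 0.967 = 623
40+: 1100 × 0.967 + 3695 × 0.518 = 1064 + 1914 = 2978
→ [315, 503, 647, 623, 2978]
Total: 9850 → 5066; change = -4784; percentage change = -48.6%

-48.6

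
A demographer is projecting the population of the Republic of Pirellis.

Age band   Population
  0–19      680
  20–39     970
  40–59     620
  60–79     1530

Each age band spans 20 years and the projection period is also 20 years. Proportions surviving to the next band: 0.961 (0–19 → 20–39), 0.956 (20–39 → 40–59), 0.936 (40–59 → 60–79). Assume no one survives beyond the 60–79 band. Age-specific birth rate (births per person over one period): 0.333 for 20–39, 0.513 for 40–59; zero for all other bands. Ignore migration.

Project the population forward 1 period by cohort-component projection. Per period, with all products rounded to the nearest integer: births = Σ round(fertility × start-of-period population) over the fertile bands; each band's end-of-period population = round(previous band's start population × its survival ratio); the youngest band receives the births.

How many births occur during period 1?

Numbering the bands 1..4 from youngest to oldest:
— Period 1 —
Births: 970 * 0.333 = 323  |  620 * 0.513 = 318 ⇒ total 641
Band 2: 680 * 0.961 = 653
Band 3: 970 * 0.956 = 927
Band 4: 620 * 0.936 = 580
End of period: [641, 653, 927, 580]

641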